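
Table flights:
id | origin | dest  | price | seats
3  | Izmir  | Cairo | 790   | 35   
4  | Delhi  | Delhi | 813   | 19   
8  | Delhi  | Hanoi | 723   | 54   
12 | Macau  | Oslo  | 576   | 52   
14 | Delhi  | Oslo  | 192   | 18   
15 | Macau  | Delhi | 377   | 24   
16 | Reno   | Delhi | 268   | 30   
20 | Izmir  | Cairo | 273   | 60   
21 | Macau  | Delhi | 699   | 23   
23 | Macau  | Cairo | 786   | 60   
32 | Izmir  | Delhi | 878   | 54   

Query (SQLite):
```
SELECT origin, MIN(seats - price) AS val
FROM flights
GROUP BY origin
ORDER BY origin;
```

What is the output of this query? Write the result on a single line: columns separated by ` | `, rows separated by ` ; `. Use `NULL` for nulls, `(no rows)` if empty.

For each row compute seats - price.
Group by origin; take MIN of the expression per group.
  Delhi: ids {4, 8, 14} → MIN(seats - price)=-794
  Izmir: ids {3, 20, 32} → MIN(seats - price)=-824
  Macau: ids {12, 15, 21, 23} → MIN(seats - price)=-726
  Reno: ids {16} → MIN(seats - price)=-238

Delhi | -794 ; Izmir | -824 ; Macau | -726 ; Reno | -238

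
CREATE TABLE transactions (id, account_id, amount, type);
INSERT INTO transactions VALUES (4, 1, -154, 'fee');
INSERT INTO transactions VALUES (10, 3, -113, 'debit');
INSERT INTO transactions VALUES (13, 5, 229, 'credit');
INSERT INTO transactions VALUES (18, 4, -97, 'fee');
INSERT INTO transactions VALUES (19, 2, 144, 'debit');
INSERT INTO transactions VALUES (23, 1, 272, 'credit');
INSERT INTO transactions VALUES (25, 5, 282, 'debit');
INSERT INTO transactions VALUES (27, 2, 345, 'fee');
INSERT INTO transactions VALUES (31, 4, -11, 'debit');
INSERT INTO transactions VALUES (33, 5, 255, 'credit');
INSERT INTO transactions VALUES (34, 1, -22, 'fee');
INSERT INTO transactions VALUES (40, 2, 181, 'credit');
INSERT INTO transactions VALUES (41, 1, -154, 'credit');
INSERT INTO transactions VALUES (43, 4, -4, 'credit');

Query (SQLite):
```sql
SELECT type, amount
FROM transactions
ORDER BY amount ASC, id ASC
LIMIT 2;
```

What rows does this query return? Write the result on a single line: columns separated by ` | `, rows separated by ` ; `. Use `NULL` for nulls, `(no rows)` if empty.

fee | -154 ; credit | -154

Sort by amount asc, tiebreak id asc: (-154, id=4), (-154, id=41), (-113, id=10), (-97, id=18), (-22, id=34) …. Take first 2.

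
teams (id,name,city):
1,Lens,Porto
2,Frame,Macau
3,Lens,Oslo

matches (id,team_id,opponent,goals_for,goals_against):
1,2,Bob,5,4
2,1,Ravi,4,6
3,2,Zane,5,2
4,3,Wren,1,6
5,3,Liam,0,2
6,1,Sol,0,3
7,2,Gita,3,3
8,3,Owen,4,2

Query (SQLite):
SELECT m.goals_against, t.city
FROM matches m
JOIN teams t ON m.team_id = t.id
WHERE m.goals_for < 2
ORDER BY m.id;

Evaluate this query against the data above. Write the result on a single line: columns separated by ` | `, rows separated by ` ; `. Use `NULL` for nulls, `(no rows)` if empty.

6 | Oslo ; 2 | Oslo ; 3 | Porto

Each matches row matches the teams row where team_id = teams.id.
Then keep rows with m.goals_for < 2.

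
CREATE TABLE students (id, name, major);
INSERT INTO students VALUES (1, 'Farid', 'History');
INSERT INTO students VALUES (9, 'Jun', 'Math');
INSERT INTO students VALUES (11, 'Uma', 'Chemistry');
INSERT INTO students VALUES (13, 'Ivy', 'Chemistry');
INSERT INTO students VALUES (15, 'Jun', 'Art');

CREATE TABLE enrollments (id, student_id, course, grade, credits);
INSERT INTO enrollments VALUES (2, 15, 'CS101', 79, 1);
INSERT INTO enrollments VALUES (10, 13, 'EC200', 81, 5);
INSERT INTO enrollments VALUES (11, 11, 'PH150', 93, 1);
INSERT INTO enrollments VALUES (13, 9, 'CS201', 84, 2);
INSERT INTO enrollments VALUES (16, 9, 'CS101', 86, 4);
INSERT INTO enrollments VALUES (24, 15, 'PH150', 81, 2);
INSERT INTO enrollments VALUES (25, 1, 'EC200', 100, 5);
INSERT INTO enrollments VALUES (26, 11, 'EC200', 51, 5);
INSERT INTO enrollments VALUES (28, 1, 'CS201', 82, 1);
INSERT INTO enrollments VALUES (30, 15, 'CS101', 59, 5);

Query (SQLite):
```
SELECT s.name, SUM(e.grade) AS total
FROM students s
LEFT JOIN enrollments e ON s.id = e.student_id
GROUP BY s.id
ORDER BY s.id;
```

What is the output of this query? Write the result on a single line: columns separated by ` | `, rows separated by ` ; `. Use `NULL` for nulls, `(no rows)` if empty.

Farid | 182 ; Jun | 170 ; Uma | 144 ; Ivy | 81 ; Jun | 219

LEFT JOIN keeps every students row; unmatched ones get NULL for enrollments columns.
Group by students.id and compute SUM(e.grade). SUM over an all-NULL group is NULL.
  1: ids {25, 28} → SUM(e.grade)=182
  9: ids {13, 16} → SUM(e.grade)=170
  11: ids {11, 26} → SUM(e.grade)=144
  13: ids {10} → SUM(e.grade)=81
  15: ids {2, 24, 30} → SUM(e.grade)=219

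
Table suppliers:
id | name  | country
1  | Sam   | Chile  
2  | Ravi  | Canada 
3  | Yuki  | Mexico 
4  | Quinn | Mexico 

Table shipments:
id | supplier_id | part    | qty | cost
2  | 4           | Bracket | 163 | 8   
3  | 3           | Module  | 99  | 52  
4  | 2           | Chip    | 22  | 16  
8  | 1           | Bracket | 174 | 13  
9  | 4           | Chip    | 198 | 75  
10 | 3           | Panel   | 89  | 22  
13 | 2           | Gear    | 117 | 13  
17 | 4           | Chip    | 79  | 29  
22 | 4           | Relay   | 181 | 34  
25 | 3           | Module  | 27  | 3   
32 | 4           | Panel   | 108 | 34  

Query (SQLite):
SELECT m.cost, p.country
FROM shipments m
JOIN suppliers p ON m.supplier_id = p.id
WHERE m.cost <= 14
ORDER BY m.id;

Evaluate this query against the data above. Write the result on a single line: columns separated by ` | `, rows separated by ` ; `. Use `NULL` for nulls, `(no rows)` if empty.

8 | Mexico ; 13 | Chile ; 13 | Canada ; 3 | Mexico

Each shipments row matches the suppliers row where supplier_id = suppliers.id.
Then keep rows with m.cost <= 14.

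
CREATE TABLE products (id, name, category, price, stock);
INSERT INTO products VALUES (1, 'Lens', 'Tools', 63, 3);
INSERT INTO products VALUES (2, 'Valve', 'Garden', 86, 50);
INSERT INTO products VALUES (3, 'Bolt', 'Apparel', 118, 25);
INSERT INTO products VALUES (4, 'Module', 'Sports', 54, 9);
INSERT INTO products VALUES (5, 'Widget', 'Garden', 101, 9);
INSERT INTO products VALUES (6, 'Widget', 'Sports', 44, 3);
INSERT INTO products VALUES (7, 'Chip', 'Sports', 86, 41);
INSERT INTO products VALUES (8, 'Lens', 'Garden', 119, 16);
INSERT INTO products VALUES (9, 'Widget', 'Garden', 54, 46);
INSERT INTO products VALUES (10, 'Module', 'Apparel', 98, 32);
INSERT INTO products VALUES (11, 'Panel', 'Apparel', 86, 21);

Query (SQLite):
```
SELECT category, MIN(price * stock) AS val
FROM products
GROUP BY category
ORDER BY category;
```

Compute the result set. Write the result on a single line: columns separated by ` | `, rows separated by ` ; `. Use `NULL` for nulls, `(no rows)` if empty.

Apparel | 1806 ; Garden | 909 ; Sports | 132 ; Tools | 189

For each row compute price * stock.
Group by category; take MIN of the expression per group.
  Apparel: ids {3, 10, 11} → MIN(price * stock)=1806
  Garden: ids {2, 5, 8, 9} → MIN(price * stock)=909
  Sports: ids {4, 6, 7} → MIN(price * stock)=132
  Tools: ids {1} → MIN(price * stock)=189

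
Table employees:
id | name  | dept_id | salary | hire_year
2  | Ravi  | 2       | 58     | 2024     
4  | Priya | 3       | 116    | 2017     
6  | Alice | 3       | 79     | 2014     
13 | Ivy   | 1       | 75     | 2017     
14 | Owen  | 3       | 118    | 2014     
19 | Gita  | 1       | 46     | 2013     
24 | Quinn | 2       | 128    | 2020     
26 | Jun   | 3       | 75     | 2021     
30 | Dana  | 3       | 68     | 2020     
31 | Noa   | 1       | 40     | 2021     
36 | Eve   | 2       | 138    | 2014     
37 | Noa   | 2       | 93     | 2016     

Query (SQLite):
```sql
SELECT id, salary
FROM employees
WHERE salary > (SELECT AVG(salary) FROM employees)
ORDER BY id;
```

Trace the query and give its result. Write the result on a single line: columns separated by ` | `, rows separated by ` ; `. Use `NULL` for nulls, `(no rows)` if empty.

Scalar subquery: AVG(salary) over all employees rows = 86.166667 (≈; comparison uses full precision).
Keep rows where salary > that value.

4 | 116 ; 14 | 118 ; 24 | 128 ; 36 | 138 ; 37 | 93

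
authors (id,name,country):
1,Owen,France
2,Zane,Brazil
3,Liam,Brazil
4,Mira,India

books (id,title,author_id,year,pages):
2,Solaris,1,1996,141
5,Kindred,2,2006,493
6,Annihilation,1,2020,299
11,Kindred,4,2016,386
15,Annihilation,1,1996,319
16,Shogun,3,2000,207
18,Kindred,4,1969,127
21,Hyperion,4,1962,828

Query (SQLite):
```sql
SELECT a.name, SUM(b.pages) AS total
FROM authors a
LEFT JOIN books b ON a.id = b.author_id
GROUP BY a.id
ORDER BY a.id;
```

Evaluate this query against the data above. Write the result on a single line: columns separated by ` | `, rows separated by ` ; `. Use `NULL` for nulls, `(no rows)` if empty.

Owen | 759 ; Zane | 493 ; Liam | 207 ; Mira | 1341

LEFT JOIN keeps every authors row; unmatched ones get NULL for books columns.
Group by authors.id and compute SUM(b.pages). SUM over an all-NULL group is NULL.
  1: ids {2, 6, 15} → SUM(b.pages)=759
  2: ids {5} → SUM(b.pages)=493
  3: ids {16} → SUM(b.pages)=207
  4: ids {11, 18, 21} → SUM(b.pages)=1341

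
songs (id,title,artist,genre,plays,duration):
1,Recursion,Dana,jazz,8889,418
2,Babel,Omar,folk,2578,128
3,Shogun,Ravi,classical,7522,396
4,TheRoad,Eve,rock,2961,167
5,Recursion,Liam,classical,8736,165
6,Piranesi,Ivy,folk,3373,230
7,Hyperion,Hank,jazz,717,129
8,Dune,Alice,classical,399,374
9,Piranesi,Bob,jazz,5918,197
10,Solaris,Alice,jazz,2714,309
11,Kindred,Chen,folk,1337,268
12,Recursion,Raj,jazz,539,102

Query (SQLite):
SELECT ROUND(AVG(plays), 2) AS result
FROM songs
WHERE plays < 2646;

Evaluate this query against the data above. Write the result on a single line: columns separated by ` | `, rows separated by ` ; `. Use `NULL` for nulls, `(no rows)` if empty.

1114

Rows where plays < 2646 → plays values: [2578, 717, 399, 1337, 539].
AVG = 5570 / 5 (rounded to 2 dp).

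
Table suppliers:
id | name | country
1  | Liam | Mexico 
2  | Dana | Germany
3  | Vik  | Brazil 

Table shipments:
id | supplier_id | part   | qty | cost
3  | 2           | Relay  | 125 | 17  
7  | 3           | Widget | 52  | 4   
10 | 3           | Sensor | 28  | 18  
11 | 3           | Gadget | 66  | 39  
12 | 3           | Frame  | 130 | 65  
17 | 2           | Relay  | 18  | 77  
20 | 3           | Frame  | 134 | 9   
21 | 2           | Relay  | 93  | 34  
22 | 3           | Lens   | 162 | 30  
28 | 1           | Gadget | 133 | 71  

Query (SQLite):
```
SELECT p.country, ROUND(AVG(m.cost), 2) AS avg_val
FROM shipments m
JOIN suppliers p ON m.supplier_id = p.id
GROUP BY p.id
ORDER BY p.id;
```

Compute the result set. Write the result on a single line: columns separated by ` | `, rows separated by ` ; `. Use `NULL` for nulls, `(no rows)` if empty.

Join each shipments row to its suppliers via supplier_id.
Group joined rows by suppliers.id; compute ROUND(AVG(m.cost), 2) per group.
  1: ids {28} → ROUND(AVG(m.cost), 2)=71
  2: ids {3, 17, 21} → ROUND(AVG(m.cost), 2)=42.67
  3: ids {7, 10, 11, 12, 20, 22} → ROUND(AVG(m.cost), 2)=27.5

Mexico | 71 ; Germany | 42.67 ; Brazil | 27.5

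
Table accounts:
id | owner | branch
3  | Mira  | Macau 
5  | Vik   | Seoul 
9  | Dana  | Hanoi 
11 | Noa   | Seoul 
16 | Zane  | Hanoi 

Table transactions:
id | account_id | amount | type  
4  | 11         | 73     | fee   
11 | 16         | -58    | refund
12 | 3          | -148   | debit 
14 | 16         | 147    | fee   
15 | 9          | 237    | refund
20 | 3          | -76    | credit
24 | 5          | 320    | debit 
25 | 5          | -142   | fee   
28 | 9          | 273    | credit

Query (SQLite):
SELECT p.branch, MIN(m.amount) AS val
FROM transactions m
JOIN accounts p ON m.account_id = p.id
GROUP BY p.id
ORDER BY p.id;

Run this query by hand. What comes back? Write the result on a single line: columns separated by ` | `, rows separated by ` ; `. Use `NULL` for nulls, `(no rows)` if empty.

Macau | -148 ; Seoul | -142 ; Hanoi | 237 ; Seoul | 73 ; Hanoi | -58

Join each transactions row to its accounts via account_id.
Group joined rows by accounts.id; compute MIN(m.amount) per group.
  3: ids {12, 20} → MIN(m.amount)=-148
  5: ids {24, 25} → MIN(m.amount)=-142
  9: ids {15, 28} → MIN(m.amount)=237
  11: ids {4} → MIN(m.amount)=73
  16: ids {11, 14} → MIN(m.amount)=-58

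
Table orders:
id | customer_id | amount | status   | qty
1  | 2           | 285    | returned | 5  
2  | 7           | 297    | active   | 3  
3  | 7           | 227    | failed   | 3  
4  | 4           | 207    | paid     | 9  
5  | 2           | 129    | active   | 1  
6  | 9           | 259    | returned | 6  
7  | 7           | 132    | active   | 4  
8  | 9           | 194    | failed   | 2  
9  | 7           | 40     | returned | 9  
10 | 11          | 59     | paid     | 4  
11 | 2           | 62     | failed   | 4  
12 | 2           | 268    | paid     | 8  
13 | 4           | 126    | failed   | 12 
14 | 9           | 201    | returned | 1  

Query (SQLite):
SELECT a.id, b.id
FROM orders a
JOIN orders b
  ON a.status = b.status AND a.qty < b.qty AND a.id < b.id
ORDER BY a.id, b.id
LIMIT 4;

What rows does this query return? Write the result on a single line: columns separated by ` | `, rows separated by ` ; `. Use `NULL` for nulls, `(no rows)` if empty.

Pairs (a,b) with same status, a.qty < b.qty, a.id < b.id.
status groups: active:{2,5,7} failed:{3,8,11,13} paid:{4,10,12} returned:{1,6,9,14}
Ordered by (a.id, b.id); first 4.

1 | 6 ; 1 | 9 ; 2 | 7 ; 3 | 11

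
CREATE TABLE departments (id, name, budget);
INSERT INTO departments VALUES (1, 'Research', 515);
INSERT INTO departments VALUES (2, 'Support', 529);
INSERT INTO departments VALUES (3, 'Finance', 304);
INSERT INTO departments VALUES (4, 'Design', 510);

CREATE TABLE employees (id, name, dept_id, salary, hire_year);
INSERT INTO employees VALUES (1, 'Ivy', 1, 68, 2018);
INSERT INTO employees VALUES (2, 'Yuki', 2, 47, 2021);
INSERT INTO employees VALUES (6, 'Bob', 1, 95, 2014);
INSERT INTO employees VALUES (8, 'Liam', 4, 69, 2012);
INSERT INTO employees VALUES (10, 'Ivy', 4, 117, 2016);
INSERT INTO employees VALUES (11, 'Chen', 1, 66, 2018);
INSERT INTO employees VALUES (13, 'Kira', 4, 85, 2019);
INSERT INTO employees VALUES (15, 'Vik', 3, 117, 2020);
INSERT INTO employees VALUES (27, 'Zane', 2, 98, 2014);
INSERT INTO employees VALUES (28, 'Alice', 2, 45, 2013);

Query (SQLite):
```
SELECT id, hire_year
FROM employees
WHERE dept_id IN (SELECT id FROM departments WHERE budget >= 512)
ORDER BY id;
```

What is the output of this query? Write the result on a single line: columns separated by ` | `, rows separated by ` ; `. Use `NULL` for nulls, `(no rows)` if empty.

1 | 2018 ; 2 | 2021 ; 6 | 2014 ; 11 | 2018 ; 27 | 2014 ; 28 | 2013

Inner query: departments.id where budget >= 512.
Outer: keep employees rows whose dept_id is in that set.
Inner query → {1, 2}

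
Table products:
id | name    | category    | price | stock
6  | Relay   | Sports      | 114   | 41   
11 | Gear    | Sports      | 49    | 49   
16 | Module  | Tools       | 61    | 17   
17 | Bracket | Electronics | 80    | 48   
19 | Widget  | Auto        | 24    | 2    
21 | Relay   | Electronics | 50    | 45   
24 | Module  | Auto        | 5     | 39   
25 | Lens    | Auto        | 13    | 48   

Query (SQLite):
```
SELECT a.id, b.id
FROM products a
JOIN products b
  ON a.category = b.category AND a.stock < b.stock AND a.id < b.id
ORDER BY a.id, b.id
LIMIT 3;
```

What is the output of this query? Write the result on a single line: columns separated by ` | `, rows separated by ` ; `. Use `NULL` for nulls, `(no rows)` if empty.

6 | 11 ; 19 | 24 ; 19 | 25

Pairs (a,b) with same category, a.stock < b.stock, a.id < b.id.
category groups: Auto:{19,24,25} Electronics:{17,21} Sports:{6,11} Tools:{16}
Ordered by (a.id, b.id); first 3.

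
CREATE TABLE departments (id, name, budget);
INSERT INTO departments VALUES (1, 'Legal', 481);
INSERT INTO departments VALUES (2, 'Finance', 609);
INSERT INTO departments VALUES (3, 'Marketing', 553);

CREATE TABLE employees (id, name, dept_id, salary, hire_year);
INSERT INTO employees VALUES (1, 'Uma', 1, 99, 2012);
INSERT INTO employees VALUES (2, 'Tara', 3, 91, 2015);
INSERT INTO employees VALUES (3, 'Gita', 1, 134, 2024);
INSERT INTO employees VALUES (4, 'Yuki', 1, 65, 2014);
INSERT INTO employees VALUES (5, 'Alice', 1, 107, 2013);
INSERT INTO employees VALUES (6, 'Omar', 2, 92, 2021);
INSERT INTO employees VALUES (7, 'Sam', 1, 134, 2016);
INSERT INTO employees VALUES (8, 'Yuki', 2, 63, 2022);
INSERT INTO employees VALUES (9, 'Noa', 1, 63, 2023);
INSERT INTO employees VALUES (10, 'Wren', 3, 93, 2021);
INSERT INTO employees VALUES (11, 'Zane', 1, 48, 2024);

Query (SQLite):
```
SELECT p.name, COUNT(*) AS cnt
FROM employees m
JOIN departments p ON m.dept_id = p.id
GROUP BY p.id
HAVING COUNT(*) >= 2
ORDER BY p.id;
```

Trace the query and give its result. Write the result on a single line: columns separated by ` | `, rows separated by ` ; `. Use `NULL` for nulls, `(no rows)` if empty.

Join each employees row to its departments via dept_id.
Group joined rows by departments.id; compute COUNT(*) per group.
HAVING: keep groups with count ≥ 2.
  1: ids {1, 3, 4, 5, 7, 9, 11} → COUNT(*)=7
  2: ids {6, 8} → COUNT(*)=2
  3: ids {2, 10} → COUNT(*)=2

Legal | 7 ; Finance | 2 ; Marketing | 2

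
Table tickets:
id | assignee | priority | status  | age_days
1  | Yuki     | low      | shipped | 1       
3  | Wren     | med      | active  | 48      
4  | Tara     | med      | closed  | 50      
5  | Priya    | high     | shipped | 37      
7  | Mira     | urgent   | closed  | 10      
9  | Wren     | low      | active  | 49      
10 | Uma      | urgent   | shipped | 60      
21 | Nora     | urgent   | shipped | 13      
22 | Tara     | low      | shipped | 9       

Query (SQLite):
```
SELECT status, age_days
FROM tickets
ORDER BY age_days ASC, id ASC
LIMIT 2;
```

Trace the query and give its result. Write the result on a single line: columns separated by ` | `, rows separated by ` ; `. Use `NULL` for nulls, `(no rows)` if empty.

shipped | 1 ; shipped | 9

Sort by age_days asc, tiebreak id asc: (1, id=1), (9, id=22), (10, id=7), (13, id=21), (37, id=5) …. Take first 2.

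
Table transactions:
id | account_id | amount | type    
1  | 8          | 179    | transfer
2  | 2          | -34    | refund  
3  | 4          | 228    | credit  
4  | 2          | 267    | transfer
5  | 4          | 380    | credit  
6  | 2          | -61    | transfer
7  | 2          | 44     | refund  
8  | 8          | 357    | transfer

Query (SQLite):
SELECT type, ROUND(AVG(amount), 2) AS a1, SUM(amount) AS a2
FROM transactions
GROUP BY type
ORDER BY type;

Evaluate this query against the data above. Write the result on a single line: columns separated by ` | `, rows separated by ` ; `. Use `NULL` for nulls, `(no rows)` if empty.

Group transactions by type.
Per group compute: ROUND(AVG(amount), 2), SUM(amount).
  credit: ids {3, 5} → ROUND(AVG(amount), 2)=304, SUM(amount)=608
  refund: ids {2, 7} → ROUND(AVG(amount), 2)=5, SUM(amount)=10
  transfer: ids {1, 4, 6, 8} → ROUND(AVG(amount), 2)=185.5, SUM(amount)=742

credit | 304 | 608 ; refund | 5 | 10 ; transfer | 185.5 | 742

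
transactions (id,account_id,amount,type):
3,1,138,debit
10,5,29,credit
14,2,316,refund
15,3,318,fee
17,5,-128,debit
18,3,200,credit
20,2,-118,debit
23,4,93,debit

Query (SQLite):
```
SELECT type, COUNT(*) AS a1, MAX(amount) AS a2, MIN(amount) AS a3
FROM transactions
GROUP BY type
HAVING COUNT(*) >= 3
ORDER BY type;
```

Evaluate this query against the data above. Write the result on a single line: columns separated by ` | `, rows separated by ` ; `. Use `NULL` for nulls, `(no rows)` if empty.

debit | 4 | 138 | -128

Group transactions by type.
Per group compute: COUNT(*), MAX(amount), MIN(amount).
HAVING: drop groups with fewer than 3 rows.
  credit: ids {10, 18} → COUNT(*)=2, MAX(amount)=200, MIN(amount)=29
  debit: ids {3, 17, 20, 23} → COUNT(*)=4, MAX(amount)=138, MIN(amount)=-128
  fee: ids {15} → COUNT(*)=1, MAX(amount)=318, MIN(amount)=318
  refund: ids {14} → COUNT(*)=1, MAX(amount)=316, MIN(amount)=316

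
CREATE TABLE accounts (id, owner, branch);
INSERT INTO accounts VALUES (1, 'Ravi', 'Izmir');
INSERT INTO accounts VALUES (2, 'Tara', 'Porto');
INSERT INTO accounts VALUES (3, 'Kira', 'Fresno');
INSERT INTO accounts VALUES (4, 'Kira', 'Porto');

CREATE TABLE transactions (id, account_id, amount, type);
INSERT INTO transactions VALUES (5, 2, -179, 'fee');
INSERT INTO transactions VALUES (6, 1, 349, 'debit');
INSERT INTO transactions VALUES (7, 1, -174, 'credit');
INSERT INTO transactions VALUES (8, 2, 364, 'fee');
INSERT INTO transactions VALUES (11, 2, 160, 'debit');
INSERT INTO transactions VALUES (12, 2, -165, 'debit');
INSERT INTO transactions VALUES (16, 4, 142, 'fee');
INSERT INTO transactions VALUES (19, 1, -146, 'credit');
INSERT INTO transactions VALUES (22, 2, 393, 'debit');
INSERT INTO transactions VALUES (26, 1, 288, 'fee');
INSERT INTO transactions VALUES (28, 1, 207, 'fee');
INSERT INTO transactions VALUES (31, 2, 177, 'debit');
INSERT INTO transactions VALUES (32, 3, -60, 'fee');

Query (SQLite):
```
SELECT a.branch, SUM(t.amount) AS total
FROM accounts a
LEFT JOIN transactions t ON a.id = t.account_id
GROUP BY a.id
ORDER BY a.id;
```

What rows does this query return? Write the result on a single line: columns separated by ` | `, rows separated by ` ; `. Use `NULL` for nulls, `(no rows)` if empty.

Izmir | 524 ; Porto | 750 ; Fresno | -60 ; Porto | 142

LEFT JOIN keeps every accounts row; unmatched ones get NULL for transactions columns.
Group by accounts.id and compute SUM(t.amount). SUM over an all-NULL group is NULL.
  1: ids {6, 7, 19, 26, 28} → SUM(t.amount)=524
  2: ids {5, 8, 11, 12, 22, 31} → SUM(t.amount)=750
  3: ids {32} → SUM(t.amount)=-60
  4: ids {16} → SUM(t.amount)=142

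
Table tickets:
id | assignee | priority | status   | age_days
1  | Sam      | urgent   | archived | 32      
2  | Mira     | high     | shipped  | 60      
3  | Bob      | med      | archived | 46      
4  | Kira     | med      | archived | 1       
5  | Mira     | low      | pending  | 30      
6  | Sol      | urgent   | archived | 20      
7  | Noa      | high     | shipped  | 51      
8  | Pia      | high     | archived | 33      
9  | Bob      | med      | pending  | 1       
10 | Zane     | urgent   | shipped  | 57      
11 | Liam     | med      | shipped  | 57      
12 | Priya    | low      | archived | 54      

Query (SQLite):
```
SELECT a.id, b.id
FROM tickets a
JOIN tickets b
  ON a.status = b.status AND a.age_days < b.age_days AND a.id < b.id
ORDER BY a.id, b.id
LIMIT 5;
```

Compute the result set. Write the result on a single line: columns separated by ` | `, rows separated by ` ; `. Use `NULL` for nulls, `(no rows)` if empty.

Pairs (a,b) with same status, a.age_days < b.age_days, a.id < b.id.
status groups: archived:{1,3,4,6,8,12} pending:{5,9} shipped:{2,7,10,11}
Ordered by (a.id, b.id); first 5.

1 | 3 ; 1 | 8 ; 1 | 12 ; 3 | 12 ; 4 | 6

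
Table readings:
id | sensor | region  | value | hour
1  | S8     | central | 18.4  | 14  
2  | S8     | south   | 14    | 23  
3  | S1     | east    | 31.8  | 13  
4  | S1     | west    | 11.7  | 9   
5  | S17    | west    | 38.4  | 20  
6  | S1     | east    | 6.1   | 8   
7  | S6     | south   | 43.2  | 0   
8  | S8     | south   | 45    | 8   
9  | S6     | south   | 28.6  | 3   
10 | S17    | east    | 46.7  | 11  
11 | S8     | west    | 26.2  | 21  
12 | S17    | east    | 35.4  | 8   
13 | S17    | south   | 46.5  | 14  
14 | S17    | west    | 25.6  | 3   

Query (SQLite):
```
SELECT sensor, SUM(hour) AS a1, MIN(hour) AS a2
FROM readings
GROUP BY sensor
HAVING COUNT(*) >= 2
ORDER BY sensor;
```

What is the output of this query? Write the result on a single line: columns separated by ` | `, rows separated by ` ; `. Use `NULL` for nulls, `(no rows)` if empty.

S1 | 30 | 8 ; S17 | 56 | 3 ; S6 | 3 | 0 ; S8 | 66 | 8

Group readings by sensor.
Per group compute: SUM(hour), MIN(hour).
HAVING: drop groups with fewer than 2 rows.
  S1: ids {3, 4, 6} → SUM(hour)=30, MIN(hour)=8
  S17: ids {5, 10, 12, 13, 14} → SUM(hour)=56, MIN(hour)=3
  S6: ids {7, 9} → SUM(hour)=3, MIN(hour)=0
  S8: ids {1, 2, 8, 11} → SUM(hour)=66, MIN(hour)=8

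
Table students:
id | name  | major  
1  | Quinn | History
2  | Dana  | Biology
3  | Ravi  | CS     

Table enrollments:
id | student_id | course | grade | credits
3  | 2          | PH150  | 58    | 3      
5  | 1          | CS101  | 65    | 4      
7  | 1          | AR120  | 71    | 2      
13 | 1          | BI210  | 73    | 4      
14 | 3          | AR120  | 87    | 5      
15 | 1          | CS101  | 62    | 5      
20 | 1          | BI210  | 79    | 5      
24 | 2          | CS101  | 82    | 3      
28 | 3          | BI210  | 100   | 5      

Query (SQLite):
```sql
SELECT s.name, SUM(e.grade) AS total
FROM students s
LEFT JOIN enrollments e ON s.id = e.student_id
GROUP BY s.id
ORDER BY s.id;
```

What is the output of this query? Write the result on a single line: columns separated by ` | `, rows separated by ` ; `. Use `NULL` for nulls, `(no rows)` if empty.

Quinn | 350 ; Dana | 140 ; Ravi | 187

LEFT JOIN keeps every students row; unmatched ones get NULL for enrollments columns.
Group by students.id and compute SUM(e.grade). SUM over an all-NULL group is NULL.
  1: ids {5, 7, 13, 15, 20} → SUM(e.grade)=350
  2: ids {3, 24} → SUM(e.grade)=140
  3: ids {14, 28} → SUM(e.grade)=187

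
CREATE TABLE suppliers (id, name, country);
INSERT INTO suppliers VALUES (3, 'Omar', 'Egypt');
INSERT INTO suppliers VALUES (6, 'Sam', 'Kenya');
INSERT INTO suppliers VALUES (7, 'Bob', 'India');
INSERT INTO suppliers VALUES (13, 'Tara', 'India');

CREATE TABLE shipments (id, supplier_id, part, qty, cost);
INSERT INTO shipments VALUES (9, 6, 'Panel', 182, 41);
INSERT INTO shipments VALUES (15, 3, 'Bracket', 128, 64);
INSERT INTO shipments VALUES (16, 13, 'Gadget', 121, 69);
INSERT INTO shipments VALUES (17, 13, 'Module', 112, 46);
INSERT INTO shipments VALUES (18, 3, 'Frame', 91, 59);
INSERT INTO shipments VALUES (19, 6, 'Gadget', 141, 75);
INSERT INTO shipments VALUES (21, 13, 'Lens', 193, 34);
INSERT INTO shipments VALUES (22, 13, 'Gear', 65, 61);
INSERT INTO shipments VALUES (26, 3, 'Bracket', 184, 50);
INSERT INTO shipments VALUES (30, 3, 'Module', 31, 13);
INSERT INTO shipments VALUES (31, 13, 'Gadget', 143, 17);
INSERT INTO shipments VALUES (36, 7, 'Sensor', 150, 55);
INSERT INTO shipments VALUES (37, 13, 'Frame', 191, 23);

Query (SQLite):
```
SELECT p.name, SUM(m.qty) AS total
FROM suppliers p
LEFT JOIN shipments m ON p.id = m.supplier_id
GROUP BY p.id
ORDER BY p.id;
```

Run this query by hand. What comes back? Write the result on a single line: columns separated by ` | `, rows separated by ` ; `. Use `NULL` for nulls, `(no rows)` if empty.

Omar | 434 ; Sam | 323 ; Bob | 150 ; Tara | 825

LEFT JOIN keeps every suppliers row; unmatched ones get NULL for shipments columns.
Group by suppliers.id and compute SUM(m.qty). SUM over an all-NULL group is NULL.
  3: ids {15, 18, 26, 30} → SUM(m.qty)=434
  6: ids {9, 19} → SUM(m.qty)=323
  7: ids {36} → SUM(m.qty)=150
  13: ids {16, 17, 21, 22, 31, 37} → SUM(m.qty)=825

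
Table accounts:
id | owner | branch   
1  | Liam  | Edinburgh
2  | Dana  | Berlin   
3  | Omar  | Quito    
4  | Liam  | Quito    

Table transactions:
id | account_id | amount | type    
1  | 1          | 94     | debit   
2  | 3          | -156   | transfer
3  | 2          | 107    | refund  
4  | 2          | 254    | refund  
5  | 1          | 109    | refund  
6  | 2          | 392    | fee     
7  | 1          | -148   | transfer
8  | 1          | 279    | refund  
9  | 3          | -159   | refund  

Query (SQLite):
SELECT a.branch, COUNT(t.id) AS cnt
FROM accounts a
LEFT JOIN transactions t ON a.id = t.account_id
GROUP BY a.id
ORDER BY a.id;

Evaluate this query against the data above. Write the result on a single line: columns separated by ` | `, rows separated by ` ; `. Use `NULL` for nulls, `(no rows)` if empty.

LEFT JOIN keeps every accounts row; unmatched ones get NULL for transactions columns.
Group by accounts.id and compute COUNT(t.id). COUNT(col) of an all-NULL group is 0.
  1: ids {1, 5, 7, 8} → COUNT(t.id)=4
  2: ids {3, 4, 6} → COUNT(t.id)=3
  3: ids {2, 9} → COUNT(t.id)=2
  4: ids {—} → COUNT(t.id)=0

Edinburgh | 4 ; Berlin | 3 ; Quito | 2 ; Quito | 0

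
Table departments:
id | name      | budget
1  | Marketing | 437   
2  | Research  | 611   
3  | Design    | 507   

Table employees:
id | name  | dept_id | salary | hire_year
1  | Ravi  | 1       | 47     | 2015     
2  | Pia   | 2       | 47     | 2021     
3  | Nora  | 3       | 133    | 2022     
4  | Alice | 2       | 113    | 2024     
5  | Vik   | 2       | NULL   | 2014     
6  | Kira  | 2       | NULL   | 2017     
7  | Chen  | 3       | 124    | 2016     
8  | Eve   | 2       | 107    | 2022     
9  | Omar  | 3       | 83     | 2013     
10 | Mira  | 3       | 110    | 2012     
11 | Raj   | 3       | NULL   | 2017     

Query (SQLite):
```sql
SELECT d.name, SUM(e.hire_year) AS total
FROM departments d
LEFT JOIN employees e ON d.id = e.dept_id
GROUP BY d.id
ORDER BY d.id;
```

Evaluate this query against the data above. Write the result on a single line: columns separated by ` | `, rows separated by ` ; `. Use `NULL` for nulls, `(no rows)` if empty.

LEFT JOIN keeps every departments row; unmatched ones get NULL for employees columns.
Group by departments.id and compute SUM(e.hire_year). SUM over an all-NULL group is NULL.
  1: ids {1} → SUM(e.hire_year)=2015
  2: ids {2, 4, 5, 6, 8} → SUM(e.hire_year)=10098
  3: ids {3, 7, 9, 10, 11} → SUM(e.hire_year)=10080

Marketing | 2015 ; Research | 10098 ; Design | 10080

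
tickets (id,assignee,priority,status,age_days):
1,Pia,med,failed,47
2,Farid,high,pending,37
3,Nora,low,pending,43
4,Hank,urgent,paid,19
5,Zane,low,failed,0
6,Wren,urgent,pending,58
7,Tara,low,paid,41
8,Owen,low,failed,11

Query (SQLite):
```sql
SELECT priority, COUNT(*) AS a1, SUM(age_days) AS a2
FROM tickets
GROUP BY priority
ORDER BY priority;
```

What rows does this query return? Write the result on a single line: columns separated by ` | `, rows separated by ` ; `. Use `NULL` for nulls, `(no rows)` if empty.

Group tickets by priority.
Per group compute: COUNT(*), SUM(age_days).
  high: ids {2} → COUNT(*)=1, SUM(age_days)=37
  low: ids {3, 5, 7, 8} → COUNT(*)=4, SUM(age_days)=95
  med: ids {1} → COUNT(*)=1, SUM(age_days)=47
  urgent: ids {4, 6} → COUNT(*)=2, SUM(age_days)=77

high | 1 | 37 ; low | 4 | 95 ; med | 1 | 47 ; urgent | 2 | 77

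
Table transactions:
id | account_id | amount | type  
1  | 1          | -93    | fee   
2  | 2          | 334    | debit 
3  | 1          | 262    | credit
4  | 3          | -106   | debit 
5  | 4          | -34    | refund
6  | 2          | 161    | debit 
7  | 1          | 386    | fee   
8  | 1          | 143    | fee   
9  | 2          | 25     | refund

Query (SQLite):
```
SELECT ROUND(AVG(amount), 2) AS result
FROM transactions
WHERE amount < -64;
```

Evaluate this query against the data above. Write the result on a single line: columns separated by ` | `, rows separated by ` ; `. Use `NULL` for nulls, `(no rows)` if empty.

Rows where amount < -64 → amount values: [-93, -106].
AVG = -199 / 2 (rounded to 2 dp).

-99.5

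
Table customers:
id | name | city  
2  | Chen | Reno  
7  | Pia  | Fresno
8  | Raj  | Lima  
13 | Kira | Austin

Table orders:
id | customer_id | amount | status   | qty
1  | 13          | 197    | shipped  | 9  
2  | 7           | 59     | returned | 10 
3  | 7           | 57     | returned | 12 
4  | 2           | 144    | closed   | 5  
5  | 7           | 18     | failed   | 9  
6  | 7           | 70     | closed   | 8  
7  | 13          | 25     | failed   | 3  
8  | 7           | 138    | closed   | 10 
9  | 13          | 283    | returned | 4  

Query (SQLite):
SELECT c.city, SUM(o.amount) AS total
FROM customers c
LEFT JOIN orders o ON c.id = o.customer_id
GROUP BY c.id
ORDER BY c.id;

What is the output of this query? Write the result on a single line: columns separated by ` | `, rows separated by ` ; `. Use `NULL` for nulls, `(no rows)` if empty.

Reno | 144 ; Fresno | 342 ; Lima | NULL ; Austin | 505

LEFT JOIN keeps every customers row; unmatched ones get NULL for orders columns.
Group by customers.id and compute SUM(o.amount). SUM over an all-NULL group is NULL.
  2: ids {4} → SUM(o.amount)=144
  7: ids {2, 3, 5, 6, 8} → SUM(o.amount)=342
  8: ids {—} → SUM(o.amount)=NULL
  13: ids {1, 7, 9} → SUM(o.amount)=505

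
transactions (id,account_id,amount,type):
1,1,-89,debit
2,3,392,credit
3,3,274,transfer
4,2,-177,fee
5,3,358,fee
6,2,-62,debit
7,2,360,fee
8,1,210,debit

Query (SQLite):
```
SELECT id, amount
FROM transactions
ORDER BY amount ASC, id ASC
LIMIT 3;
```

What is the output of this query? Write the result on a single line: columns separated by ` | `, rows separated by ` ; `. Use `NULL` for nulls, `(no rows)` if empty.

Sort by amount asc, tiebreak id asc: (-177, id=4), (-89, id=1), (-62, id=6), (210, id=8), (274, id=3), (358, id=5) …. Take first 3.

4 | -177 ; 1 | -89 ; 6 | -62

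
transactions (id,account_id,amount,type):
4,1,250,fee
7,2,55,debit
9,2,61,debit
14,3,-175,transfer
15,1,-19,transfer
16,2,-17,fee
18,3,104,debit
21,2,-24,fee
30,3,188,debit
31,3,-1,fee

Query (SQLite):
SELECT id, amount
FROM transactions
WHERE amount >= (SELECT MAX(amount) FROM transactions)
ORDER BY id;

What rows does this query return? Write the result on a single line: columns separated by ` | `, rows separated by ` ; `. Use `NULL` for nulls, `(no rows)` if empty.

Scalar subquery: MAX(amount) over all transactions rows = 250.
Keep rows where amount >= that value.

4 | 250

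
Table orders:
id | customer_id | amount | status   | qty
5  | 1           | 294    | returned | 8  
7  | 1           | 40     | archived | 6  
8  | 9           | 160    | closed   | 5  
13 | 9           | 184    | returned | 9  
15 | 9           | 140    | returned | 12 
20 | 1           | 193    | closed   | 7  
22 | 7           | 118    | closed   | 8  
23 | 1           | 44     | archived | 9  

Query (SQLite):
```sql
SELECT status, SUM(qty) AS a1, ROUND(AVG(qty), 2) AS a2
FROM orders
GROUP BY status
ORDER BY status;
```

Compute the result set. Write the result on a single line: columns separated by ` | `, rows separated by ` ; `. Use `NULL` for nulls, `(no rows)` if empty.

Group orders by status.
Per group compute: SUM(qty), ROUND(AVG(qty), 2).
  archived: ids {7, 23} → SUM(qty)=15, ROUND(AVG(qty), 2)=7.5
  closed: ids {8, 20, 22} → SUM(qty)=20, ROUND(AVG(qty), 2)=6.67
  returned: ids {5, 13, 15} → SUM(qty)=29, ROUND(AVG(qty), 2)=9.67

archived | 15 | 7.5 ; closed | 20 | 6.67 ; returned | 29 | 9.67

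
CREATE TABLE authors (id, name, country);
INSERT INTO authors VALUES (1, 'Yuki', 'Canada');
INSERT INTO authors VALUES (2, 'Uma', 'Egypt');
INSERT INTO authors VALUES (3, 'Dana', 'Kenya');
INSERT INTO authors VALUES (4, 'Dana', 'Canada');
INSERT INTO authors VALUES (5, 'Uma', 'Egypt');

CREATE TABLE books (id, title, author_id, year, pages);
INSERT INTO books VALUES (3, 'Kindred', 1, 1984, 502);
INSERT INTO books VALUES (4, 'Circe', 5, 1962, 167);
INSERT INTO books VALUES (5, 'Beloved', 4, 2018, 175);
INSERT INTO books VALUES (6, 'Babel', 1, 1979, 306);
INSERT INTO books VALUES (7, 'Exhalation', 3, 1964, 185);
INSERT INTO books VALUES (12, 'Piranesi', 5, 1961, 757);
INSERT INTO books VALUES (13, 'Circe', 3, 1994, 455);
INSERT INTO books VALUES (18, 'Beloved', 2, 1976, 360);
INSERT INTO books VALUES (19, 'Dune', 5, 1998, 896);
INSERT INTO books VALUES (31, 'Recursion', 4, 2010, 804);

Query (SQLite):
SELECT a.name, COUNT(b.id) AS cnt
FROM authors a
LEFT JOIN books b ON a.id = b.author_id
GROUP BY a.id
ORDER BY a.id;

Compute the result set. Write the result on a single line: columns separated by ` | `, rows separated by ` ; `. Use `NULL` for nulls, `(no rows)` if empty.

Yuki | 2 ; Uma | 1 ; Dana | 2 ; Dana | 2 ; Uma | 3

LEFT JOIN keeps every authors row; unmatched ones get NULL for books columns.
Group by authors.id and compute COUNT(b.id). COUNT(col) of an all-NULL group is 0.
  1: ids {3, 6} → COUNT(b.id)=2
  2: ids {18} → COUNT(b.id)=1
  3: ids {7, 13} → COUNT(b.id)=2
  4: ids {5, 31} → COUNT(b.id)=2
  5: ids {4, 12, 19} → COUNT(b.id)=3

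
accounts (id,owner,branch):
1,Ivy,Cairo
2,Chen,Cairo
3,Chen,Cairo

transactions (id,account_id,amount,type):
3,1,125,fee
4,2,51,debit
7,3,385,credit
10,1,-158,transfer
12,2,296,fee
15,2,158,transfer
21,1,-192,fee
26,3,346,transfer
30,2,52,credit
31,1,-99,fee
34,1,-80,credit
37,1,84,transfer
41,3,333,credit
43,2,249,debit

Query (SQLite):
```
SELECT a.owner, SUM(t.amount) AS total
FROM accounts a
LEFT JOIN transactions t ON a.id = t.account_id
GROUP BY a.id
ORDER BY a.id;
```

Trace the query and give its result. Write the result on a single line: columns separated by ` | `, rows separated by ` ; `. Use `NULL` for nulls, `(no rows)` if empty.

Ivy | -320 ; Chen | 806 ; Chen | 1064

LEFT JOIN keeps every accounts row; unmatched ones get NULL for transactions columns.
Group by accounts.id and compute SUM(t.amount). SUM over an all-NULL group is NULL.
  1: ids {3, 10, 21, 31, 34, 37} → SUM(t.amount)=-320
  2: ids {4, 12, 15, 30, 43} → SUM(t.amount)=806
  3: ids {7, 26, 41} → SUM(t.amount)=1064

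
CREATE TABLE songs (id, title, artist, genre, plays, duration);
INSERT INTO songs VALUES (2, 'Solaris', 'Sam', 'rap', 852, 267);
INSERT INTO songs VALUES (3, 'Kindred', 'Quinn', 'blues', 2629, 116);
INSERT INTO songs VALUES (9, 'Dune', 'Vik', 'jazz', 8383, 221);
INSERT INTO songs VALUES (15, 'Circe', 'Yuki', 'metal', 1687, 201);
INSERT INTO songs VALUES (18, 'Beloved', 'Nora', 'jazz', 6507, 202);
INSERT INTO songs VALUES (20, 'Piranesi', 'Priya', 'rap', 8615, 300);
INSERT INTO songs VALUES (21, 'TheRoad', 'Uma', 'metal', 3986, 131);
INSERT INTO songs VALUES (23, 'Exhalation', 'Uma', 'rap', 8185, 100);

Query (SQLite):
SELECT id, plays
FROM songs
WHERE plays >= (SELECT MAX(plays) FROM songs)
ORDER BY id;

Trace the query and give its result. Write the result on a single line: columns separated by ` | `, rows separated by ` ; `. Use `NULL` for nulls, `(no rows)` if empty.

Scalar subquery: MAX(plays) over all songs rows = 8615.
Keep rows where plays >= that value.

20 | 8615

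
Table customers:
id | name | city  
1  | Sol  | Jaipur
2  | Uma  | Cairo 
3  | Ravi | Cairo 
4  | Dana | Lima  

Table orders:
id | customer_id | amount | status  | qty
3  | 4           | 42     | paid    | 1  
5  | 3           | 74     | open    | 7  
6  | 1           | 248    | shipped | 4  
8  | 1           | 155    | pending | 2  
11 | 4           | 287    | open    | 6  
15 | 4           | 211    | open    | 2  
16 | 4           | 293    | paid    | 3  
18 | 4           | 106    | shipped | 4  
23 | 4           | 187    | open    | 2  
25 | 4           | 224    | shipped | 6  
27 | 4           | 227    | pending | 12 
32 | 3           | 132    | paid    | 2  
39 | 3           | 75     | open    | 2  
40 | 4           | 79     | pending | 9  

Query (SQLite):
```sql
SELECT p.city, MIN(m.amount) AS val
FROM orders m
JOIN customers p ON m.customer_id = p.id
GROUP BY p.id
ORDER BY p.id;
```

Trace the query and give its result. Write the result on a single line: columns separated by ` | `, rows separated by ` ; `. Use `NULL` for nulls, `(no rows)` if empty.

Jaipur | 155 ; Cairo | 74 ; Lima | 42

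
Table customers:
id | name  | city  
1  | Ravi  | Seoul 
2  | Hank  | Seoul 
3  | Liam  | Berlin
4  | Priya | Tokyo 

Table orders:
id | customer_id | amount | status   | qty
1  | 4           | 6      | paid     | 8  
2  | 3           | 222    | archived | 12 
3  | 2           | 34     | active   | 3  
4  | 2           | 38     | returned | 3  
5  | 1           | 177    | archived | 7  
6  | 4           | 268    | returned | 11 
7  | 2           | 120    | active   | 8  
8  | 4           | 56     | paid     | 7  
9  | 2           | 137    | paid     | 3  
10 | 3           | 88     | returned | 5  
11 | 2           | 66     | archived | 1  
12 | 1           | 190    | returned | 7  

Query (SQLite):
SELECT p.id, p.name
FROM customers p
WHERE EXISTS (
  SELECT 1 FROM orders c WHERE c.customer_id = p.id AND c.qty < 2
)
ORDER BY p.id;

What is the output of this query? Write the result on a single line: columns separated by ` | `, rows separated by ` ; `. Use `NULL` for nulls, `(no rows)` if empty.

2 | Hank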